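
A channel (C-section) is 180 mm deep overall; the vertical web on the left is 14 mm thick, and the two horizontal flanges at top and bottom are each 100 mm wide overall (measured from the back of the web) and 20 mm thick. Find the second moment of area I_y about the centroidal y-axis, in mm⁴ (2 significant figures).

I_y ≈ 5.8 × 10⁶ mm⁴

Decompose the section into non-overlapping parts with the origin at the bottom-left of its bounding rectangle.
Web: 14 × 180, A = 2 520 mm², x = 7 mm, Ī = 41 160 mm⁴.
Top flange (beyond web): 86 × 20, A = 1 720 mm², x = 57 mm, Ī = 1 060 093 mm⁴.
Bottom flange (beyond web): 86 × 20, A = 1 720 mm², x = 57 mm, Ī = 1 060 093 mm⁴.
Centroid: x̄ = ΣA·x / ΣA = 35.86 mm.
Transfer each piece to the centroidal y-axis using Ī + A·d² with d = x − 35.86:
  web: d = -28.86 mm → contributes +2 139 930 mm⁴
  top flange (beyond web): d = 21.14 mm → contributes +1 828 829 mm⁴
  bottom flange (beyond web): d = 21.14 mm → contributes +1 828 829 mm⁴
Total I = 5 797 588 mm⁴.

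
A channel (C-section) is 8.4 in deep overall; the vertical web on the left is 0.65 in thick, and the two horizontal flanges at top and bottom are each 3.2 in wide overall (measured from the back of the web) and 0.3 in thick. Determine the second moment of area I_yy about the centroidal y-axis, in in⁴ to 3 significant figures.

I_yy ≈ 4.08 in⁴

Split into non-overlapping primitives; take the origin at the lower-left of the bounding box.
Web: 0.65 × 8.4, A = 5.46 in², x = 0.325 in, Ī = 0.19224 in⁴.
Top flange (beyond web): 2.55 × 0.3, A = 0.765 in², x = 1.925 in, Ī = 0.41453 in⁴.
Bottom flange (beyond web): 2.55 × 0.3, A = 0.765 in², x = 1.925 in, Ī = 0.41453 in⁴.
Centroid: x̄ = ΣA·x / ΣA = 0.67521 in.
Transfer each piece to the centroidal y-axis using Ī + A·d² with d = x − 0.67521:
  web: d = -0.35021 in → contributes +0.86191 in⁴
  top flange (beyond web): d = 1.2498 in → contributes +1.6094 in⁴
  bottom flange (beyond web): d = 1.2498 in → contributes +1.6094 in⁴
Total I = 4.0808 in⁴.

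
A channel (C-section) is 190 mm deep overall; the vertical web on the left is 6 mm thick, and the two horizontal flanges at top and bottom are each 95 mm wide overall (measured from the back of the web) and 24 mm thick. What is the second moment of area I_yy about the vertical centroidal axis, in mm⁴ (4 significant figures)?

I_yy ≈ 4.854 × 10⁶ mm⁴

Treat the section as a set of non-overlapping primitives; coordinates are from the bounding-box lower-left.
Web: 6 × 190, A = 1 140 mm², x = 3 mm, Ī = 3 420 mm⁴.
Top flange (beyond web): 89 × 24, A = 2 136 mm², x = 50.5 mm, Ī = 1 409 938 mm⁴.
Bottom flange (beyond web): 89 × 24, A = 2 136 mm², x = 50.5 mm, Ī = 1 409 938 mm⁴.
Centroid: x̄ = ΣA·x / ΣA = 40.4945 mm.
Transfer each piece to the vertical centroidal axis using Ī + A·d² with d = x − 40.4945:
  web: d = -37.4945 mm → contributes +1 606 071 mm⁴
  top flange (beyond web): d = 10.0055 mm → contributes +1 623 775 mm⁴
  bottom flange (beyond web): d = 10.0055 mm → contributes +1 623 775 mm⁴
Total I = 4 853 621 mm⁴.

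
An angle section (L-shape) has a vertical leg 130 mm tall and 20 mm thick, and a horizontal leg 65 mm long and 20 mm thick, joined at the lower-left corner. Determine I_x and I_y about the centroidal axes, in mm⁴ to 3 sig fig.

Treat the section as a set of non-overlapping primitives; coordinates are from the bounding-box lower-left.
Vertical leg: 20 × 130, A = 2 600 mm², y = 65 mm, Ī = 3 661 667 mm⁴.
Horizontal leg (remainder): 45 × 20, A = 900 mm², y = 10 mm, Ī = 30 000 mm⁴.
Centroid: ȳ = ΣA·y / ΣA = 50.857 mm.
Transfer each piece to the centroidal x-axis using Ī + A·d² with d = y − 50.857:
  vertical leg: d = 14.143 mm → contributes +4 181 720 mm⁴
  horizontal leg (remainder): d = -40.857 mm → contributes +1 532 376 mm⁴
Total I = 5 714 095 mm⁴.
For the y-axis: x̄ = 18.357 mm.
Repeating about the centroidal y-axis gives I_y = 944 720 mm⁴.

I_x ≈ 5.71 × 10⁶ mm⁴, I_y ≈ 9.45 × 10⁵ mm⁴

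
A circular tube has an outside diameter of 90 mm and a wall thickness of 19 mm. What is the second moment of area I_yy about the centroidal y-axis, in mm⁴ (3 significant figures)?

I_yy ≈ 2.86 × 10⁶ mm⁴

Treat the section as a set of non-overlapping primitives; coordinates are from the bounding-box lower-left.
Outer circle: ⌀90, A = 6361.7 mm², x = 45 mm, Ī = 3 220 623 mm⁴.
Bore (subtracted): ⌀52, A = 2123.7 mm², x = 45 mm, Ī = 358 908 mm⁴.
By symmetry the centroid is at mid-width, x̄ = 45 mm.
All pieces are centred on the centroidal y-axis, so I = ΣĪ (holes subtracted) = 2 861 715 mm⁴.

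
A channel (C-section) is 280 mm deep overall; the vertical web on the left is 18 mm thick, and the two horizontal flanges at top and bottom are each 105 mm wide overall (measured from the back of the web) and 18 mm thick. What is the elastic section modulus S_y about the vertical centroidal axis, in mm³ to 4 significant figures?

Treat the section as a set of non-overlapping primitives; coordinates are from the bounding-box lower-left.
Web: 18 × 280, A = 5 040 mm², x = 9 mm, Ī = 136 080 mm⁴.
Top flange (beyond web): 87 × 18, A = 1 566 mm², x = 61.5 mm, Ī = 987 755 mm⁴.
Bottom flange (beyond web): 87 × 18, A = 1 566 mm², x = 61.5 mm, Ī = 987 755 mm⁴.
Centroid: x̄ = ΣA·x / ΣA = 29.1211 mm.
Transfer each piece to the vertical centroidal axis using Ī + A·d² with d = x − 29.1211:
  web: d = -20.1211 mm → contributes +2 176 577 mm⁴
  top flange (beyond web): d = 32.3789 mm → contributes +2 629 534 mm⁴
  bottom flange (beyond web): d = 32.3789 mm → contributes +2 629 534 mm⁴
Total I = 7 435 644 mm⁴.
Extreme fibre distance c = 75.8789 mm; S = I/c = 97993.6 mm³.

S_y ≈ 9.799 × 10⁴ mm³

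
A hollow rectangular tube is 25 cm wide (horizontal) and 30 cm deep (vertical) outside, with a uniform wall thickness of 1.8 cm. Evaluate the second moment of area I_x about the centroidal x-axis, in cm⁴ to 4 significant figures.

Break the section into simple shapes (no overlaps), measuring from the bottom-left corner of the bounding box.
Outer rectangle: 25 × 30, A = 750 cm², y = 15 cm, Ī = 56 250 cm⁴.
Inner void (subtracted): 21.4 × 26.4, A = 564.96 cm², y = 15 cm, Ī = 32812.9 cm⁴.
By symmetry the centroid is at mid-height, ȳ = 15 cm.
All pieces are centred on the centroidal x-axis, so I = ΣĪ (holes subtracted) = 23437.1 cm⁴.

I_x ≈ 2.344 × 10⁴ cm⁴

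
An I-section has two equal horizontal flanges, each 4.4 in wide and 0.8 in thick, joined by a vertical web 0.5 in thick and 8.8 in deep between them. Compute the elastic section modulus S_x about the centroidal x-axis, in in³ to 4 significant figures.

S_x ≈ 36.73 in³

Break the section into simple shapes (no overlaps), measuring from the bottom-left corner of the bounding box.
Bottom flange: 4.4 × 0.8, A = 3.52 in², y = 0.4 in, Ī = 0.187733 in⁴.
Web: 0.5 × 8.8, A = 4.4 in², y = 5.2 in, Ī = 28.3947 in⁴.
Top flange: 4.4 × 0.8, A = 3.52 in², y = 10 in, Ī = 0.187733 in⁴.
By symmetry the centroid is at mid-height, ȳ = 5.2 in.
Transfer each piece to the centroidal x-axis using Ī + A·d² with d = y − 5.2:
  bottom flange: d = -4.8 in → contributes +81.2885 in⁴
  web: d = 0 in → contributes +28.3947 in⁴
  top flange: d = 4.8 in → contributes +81.2885 in⁴
Total I = 190.972 in⁴.
Extreme fibre distance c = 5.2 in; S = I/c = 36.7253 in³.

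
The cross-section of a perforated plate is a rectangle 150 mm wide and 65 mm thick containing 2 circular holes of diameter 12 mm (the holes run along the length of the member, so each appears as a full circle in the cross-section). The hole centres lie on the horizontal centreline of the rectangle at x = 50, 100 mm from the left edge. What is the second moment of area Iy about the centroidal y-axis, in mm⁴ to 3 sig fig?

Treat the section as a set of non-overlapping primitives; coordinates are from the bounding-box lower-left.
Plate: 150 × 65, A = 9 750 mm², x = 75 mm, Ī = 18 281 250 mm⁴.
Hole 1 (subtracted): ⌀12, A = 113.1 mm², x = 50 mm, Ī = 1017.9 mm⁴.
Hole 2 (subtracted): ⌀12, A = 113.1 mm², x = 100 mm, Ī = 1017.9 mm⁴.
By symmetry the centroid is at mid-width, x̄ = 75 mm.
Transfer each piece to the centroidal y-axis using Ī + A·d² with d = x − 75:
  plate: d = 0 mm → contributes +18 281 250 mm⁴
  hole 1: d = -25 mm → contributes −71 704 mm⁴
  hole 2: d = 25 mm → contributes −71 704 mm⁴
Total I = 18 137 843 mm⁴.

Iy ≈ 1.81 × 10⁷ mm⁴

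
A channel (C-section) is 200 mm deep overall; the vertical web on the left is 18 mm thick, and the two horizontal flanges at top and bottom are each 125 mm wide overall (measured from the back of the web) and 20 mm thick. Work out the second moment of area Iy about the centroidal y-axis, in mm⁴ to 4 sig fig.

Iy ≈ 1.182 × 10⁷ mm⁴

Decompose the section into non-overlapping parts with the origin at the bottom-left of its bounding rectangle.
Web: 18 × 200, A = 3 600 mm², x = 9 mm, Ī = 97 200 mm⁴.
Top flange (beyond web): 107 × 20, A = 2 140 mm², x = 71.5 mm, Ī = 2 041 738 mm⁴.
Bottom flange (beyond web): 107 × 20, A = 2 140 mm², x = 71.5 mm, Ī = 2 041 738 mm⁴.
Centroid: x̄ = ΣA·x / ΣA = 42.9467 mm.
Transfer each piece to the centroidal y-axis using Ī + A·d² with d = x − 42.9467:
  web: d = -33.9467 mm → contributes +4 245 763 mm⁴
  top flange (beyond web): d = 28.5533 mm → contributes +3 786 461 mm⁴
  bottom flange (beyond web): d = 28.5533 mm → contributes +3 786 461 mm⁴
Total I = 11 818 684 mm⁴.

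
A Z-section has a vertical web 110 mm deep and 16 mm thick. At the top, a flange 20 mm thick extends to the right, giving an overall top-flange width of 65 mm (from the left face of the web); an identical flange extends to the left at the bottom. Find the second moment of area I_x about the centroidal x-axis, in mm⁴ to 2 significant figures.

I_x ≈ 5.8 × 10⁶ mm⁴

Split into non-overlapping primitives; take the origin at the lower-left of the bounding box.
Web: 16 × 110, A = 1 760 mm², y = 55 mm, Ī = 1 774 667 mm⁴.
Top flange (beyond web): 49 × 20, A = 980 mm², y = 100 mm, Ī = 32 667 mm⁴.
Bottom flange (beyond web): 49 × 20, A = 980 mm², y = 10 mm, Ī = 32 667 mm⁴.
Centroid: ȳ = ΣA·y / ΣA = 55 mm.
Transfer each piece to the centroidal x-axis using Ī + A·d² with d = y − 55:
  web: d = 0 mm → contributes +1 774 667 mm⁴
  top flange (beyond web): d = 45 mm → contributes +2 017 167 mm⁴
  bottom flange (beyond web): d = -45 mm → contributes +2 017 167 mm⁴
Total I = 5 809 000 mm⁴.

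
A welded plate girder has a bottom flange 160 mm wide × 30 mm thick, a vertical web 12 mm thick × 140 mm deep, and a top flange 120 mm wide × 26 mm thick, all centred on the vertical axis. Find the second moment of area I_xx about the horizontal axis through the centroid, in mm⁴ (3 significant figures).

I_xx ≈ 5.71 × 10⁷ mm⁴

Break the section into simple shapes (no overlaps), measuring from the bottom-left corner of the bounding box.
Bottom plate: 160 × 30, A = 4 800 mm², y = 15 mm, Ī = 360 000 mm⁴.
Web plate: 12 × 140, A = 1 680 mm², y = 100 mm, Ī = 2 744 000 mm⁴.
Top plate: 120 × 26, A = 3 120 mm², y = 183 mm, Ī = 175 760 mm⁴.
Centroid: ȳ = ΣA·y / ΣA = 84.475 mm.
Transfer each piece to the horizontal axis through the centroid using Ī + A·d² with d = y − 84.475:
  bottom plate: d = -69.475 mm → contributes +23 528 523 mm⁴
  web plate: d = 15.525 mm → contributes +3 148 923 mm⁴
  top plate: d = 98.525 mm → contributes +30 462 148 mm⁴
Total I = 57 139 594 mm⁴.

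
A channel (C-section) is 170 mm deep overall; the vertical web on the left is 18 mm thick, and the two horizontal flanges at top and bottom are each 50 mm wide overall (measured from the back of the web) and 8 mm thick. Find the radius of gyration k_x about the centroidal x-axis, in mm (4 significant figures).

k_x ≈ 54.81 mm

Break the section into simple shapes (no overlaps), measuring from the bottom-left corner of the bounding box.
Web: 18 × 170, A = 3 060 mm², y = 85 mm, Ī = 7 369 500 mm⁴.
Top flange (beyond web): 32 × 8, A = 256 mm², y = 166 mm, Ī = 1365.33 mm⁴.
Bottom flange (beyond web): 32 × 8, A = 256 mm², y = 4 mm, Ī = 1365.33 mm⁴.
By symmetry the centroid is at mid-height, ȳ = 85 mm.
Transfer each piece to the centroidal x-axis using Ī + A·d² with d = y − 85:
  web: d = 0 mm → contributes +7 369 500 mm⁴
  top flange (beyond web): d = 81 mm → contributes +1 680 981 mm⁴
  bottom flange (beyond web): d = -81 mm → contributes +1 680 981 mm⁴
Total I = 10 731 463 mm⁴.
Radius of gyration: k = √(I/A) = √(10 731 463 / 3 572) = 54.8118 mm.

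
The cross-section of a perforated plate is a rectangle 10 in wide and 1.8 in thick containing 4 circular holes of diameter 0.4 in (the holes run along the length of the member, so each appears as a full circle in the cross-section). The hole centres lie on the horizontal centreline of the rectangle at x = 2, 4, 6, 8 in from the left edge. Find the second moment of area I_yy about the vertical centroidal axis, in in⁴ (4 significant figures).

I_yy ≈ 147.5 in⁴

Decompose the section into non-overlapping parts with the origin at the bottom-left of its bounding rectangle.
Plate: 10 × 1.8, A = 18 in², x = 5 in, Ī = 150 in⁴.
Hole 1 (subtracted): ⌀0.4, A = 0.125664 in², x = 2 in, Ī = 0.00125664 in⁴.
Hole 2 (subtracted): ⌀0.4, A = 0.125664 in², x = 4 in, Ī = 0.00125664 in⁴.
Hole 3 (subtracted): ⌀0.4, A = 0.125664 in², x = 6 in, Ī = 0.00125664 in⁴.
Hole 4 (subtracted): ⌀0.4, A = 0.125664 in², x = 8 in, Ī = 0.00125664 in⁴.
By symmetry the centroid is at mid-width, x̄ = 5 in.
Transfer each piece to the vertical centroidal axis using Ī + A·d² with d = x − 5:
  plate: d = 0 in → contributes +150 in⁴
  hole 1: d = -3 in → contributes −1.13223 in⁴
  hole 2: d = -1 in → contributes −0.12692 in⁴
  hole 3: d = 1 in → contributes −0.12692 in⁴
  hole 4: d = 3 in → contributes −1.13223 in⁴
Total I = 147.482 in⁴.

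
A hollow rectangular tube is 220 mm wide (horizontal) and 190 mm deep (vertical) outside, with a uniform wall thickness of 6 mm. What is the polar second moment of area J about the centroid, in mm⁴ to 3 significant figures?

J ≈ 6.31 × 10⁷ mm⁴

Split into non-overlapping primitives; take the origin at the lower-left of the bounding box.
Outer rectangle: 220 × 190, A = 41 800 mm², y = 95 mm, Ī = 125 748 333 mm⁴.
Inner void (subtracted): 208 × 178, A = 37 024 mm², y = 95 mm, Ī = 97 755 701 mm⁴.
By symmetry the centroid is at mid-height, ȳ = 95 mm.
All pieces are centred on the centroidal x-axis, so I = ΣĪ (holes subtracted) = 27 992 632 mm⁴.
Repeating about the centroidal y-axis gives I_y = 35 109 472 mm⁴.
Polar second moment: J = I_x + I_y = 63 102 104 mm⁴.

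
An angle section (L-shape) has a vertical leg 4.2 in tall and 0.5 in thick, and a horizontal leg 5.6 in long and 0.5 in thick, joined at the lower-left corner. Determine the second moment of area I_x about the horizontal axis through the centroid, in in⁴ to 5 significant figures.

Split into non-overlapping primitives; take the origin at the lower-left of the bounding box.
Vertical leg: 0.5 × 4.2, A = 2.1 in², y = 2.1 in, Ī = 3.087 in⁴.
Horizontal leg (remainder): 5.1 × 0.5, A = 2.55 in², y = 0.25 in, Ī = 0.053125 in⁴.
Centroid: ȳ = ΣA·y / ΣA = 1.085484 in.
Transfer each piece to the horizontal axis through the centroid using Ī + A·d² with d = y − 1.085484:
  vertical leg: d = 1.014516 in → contributes +5.24841 in⁴
  horizontal leg (remainder): d = -0.8354839 in → contributes +1.83311 in⁴
Total I = 7.08152 in⁴.

I_x ≈ 7.0815 in⁴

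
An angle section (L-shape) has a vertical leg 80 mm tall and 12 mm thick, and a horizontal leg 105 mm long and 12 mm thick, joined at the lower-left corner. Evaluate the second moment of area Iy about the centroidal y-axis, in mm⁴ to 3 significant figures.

Break the section into simple shapes (no overlaps), measuring from the bottom-left corner of the bounding box.
Vertical leg: 12 × 80, A = 960 mm², x = 6 mm, Ī = 11 520 mm⁴.
Horizontal leg (remainder): 93 × 12, A = 1 116 mm², x = 58.5 mm, Ī = 804 357 mm⁴.
Centroid: x̄ = ΣA·x / ΣA = 34.223 mm.
Transfer each piece to the centroidal y-axis using Ī + A·d² with d = x − 34.223:
  vertical leg: d = -28.223 mm → contributes +776 171 mm⁴
  horizontal leg (remainder): d = 24.277 mm → contributes +1 462 122 mm⁴
Total I = 2 238 293 mm⁴.

Iy ≈ 2.24 × 10⁶ mm⁴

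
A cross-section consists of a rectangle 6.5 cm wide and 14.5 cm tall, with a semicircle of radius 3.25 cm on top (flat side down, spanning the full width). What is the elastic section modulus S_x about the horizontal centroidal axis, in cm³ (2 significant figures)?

Break the section into simple shapes (no overlaps), measuring from the bottom-left corner of the bounding box.
Rectangular body: 6.5 × 14.5, A = 94.25 cm², y = 7.25 cm, Ī = 1 651 cm⁴.
Semicircular cap: semicircle r = 3.25, A = 16.59 cm², y = 15.88 cm, Ī = 12.25 cm⁴.
Centroid: ȳ = ΣA·y / ΣA = 8.542 cm.
Transfer each piece to the horizontal centroidal axis using Ī + A·d² with d = y − 8.542:
  rectangular body: d = -1.292 cm → contributes +1 809 cm⁴
  semicircular cap: d = 7.338 cm → contributes +905.6 cm⁴
Total I = 2 714 cm⁴.
Extreme fibre distance c = 9.208 cm; S = I/c = 294.7 cm³.

S_x ≈ 290 cm³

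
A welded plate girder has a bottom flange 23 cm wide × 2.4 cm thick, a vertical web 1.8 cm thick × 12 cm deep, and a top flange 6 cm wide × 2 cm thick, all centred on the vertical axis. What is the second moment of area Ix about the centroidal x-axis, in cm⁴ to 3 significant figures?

Ix ≈ 2630 cm⁴

Break the section into simple shapes (no overlaps), measuring from the bottom-left corner of the bounding box.
Bottom plate: 23 × 2.4, A = 55.2 cm², y = 1.2 cm, Ī = 26.496 cm⁴.
Web plate: 1.8 × 12, A = 21.6 cm², y = 8.4 cm, Ī = 259.2 cm⁴.
Top plate: 6 × 2, A = 12 cm², y = 15.4 cm, Ī = 4 cm⁴.
Centroid: ȳ = ΣA·y / ΣA = 4.8703 cm.
Transfer each piece to the centroidal x-axis using Ī + A·d² with d = y − 4.8703:
  bottom plate: d = -3.6703 cm → contributes +770.09 cm⁴
  web plate: d = 3.5297 cm → contributes +528.31 cm⁴
  top plate: d = 10.53 cm → contributes +1334.5 cm⁴
Total I = 2632.9 cm⁴.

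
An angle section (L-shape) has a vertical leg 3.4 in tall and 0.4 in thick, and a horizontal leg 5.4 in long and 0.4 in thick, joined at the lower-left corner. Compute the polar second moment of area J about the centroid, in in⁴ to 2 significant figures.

J ≈ 13 in⁴

Treat the section as a set of non-overlapping primitives; coordinates are from the bounding-box lower-left.
Vertical leg: 0.4 × 3.4, A = 1.36 in², y = 1.7 in, Ī = 1.31 in⁴.
Horizontal leg (remainder): 5 × 0.4, A = 2 in², y = 0.2 in, Ī = 0.02667 in⁴.
Centroid: ȳ = ΣA·y / ΣA = 0.8071 in.
Transfer each piece to the centroidal x-axis using Ī + A·d² with d = y − 0.8071:
  vertical leg: d = 0.8929 in → contributes +2.394 in⁴
  horizontal leg (remainder): d = -0.6071 in → contributes +0.7639 in⁴
Total I = 3.158 in⁴.
For the y-axis: x̄ = 1.807 in.
Repeating about the centroidal y-axis gives I_y = 10.09 in⁴.
Polar second moment: J = I_x + I_y = 13.24 in⁴.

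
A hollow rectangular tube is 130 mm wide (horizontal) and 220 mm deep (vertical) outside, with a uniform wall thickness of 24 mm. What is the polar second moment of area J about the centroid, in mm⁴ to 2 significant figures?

Treat the section as a set of non-overlapping primitives; coordinates are from the bounding-box lower-left.
Outer rectangle: 130 × 220, A = 28 600 mm², y = 110 mm, Ī = 115 353 333 mm⁴.
Inner void (subtracted): 82 × 172, A = 14 104 mm², y = 110 mm, Ī = 34 771 061 mm⁴.
By symmetry the centroid is at mid-height, ȳ = 110 mm.
All pieces are centred on the centroidal x-axis, so I = ΣĪ (holes subtracted) = 80 582 272 mm⁴.
Repeating about the centroidal y-axis gives I_y = 32 375 392 mm⁴.
Polar second moment: J = I_x + I_y = 112 957 664 mm⁴.

J ≈ 1.1 × 10⁸ mm⁴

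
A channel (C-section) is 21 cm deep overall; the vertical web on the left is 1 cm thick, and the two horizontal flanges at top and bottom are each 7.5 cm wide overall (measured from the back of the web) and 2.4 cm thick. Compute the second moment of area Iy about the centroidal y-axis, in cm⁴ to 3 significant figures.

Break the section into simple shapes (no overlaps), measuring from the bottom-left corner of the bounding box.
Web: 1 × 21, A = 21 cm², x = 0.5 cm, Ī = 1.75 cm⁴.
Top flange (beyond web): 6.5 × 2.4, A = 15.6 cm², x = 4.25 cm, Ī = 54.925 cm⁴.
Bottom flange (beyond web): 6.5 × 2.4, A = 15.6 cm², x = 4.25 cm, Ī = 54.925 cm⁴.
Centroid: x̄ = ΣA·x / ΣA = 2.7414 cm.
Transfer each piece to the centroidal y-axis using Ī + A·d² with d = x − 2.7414:
  web: d = -2.2414 cm → contributes +107.25 cm⁴
  top flange (beyond web): d = 1.5086 cm → contributes +90.43 cm⁴
  bottom flange (beyond web): d = 1.5086 cm → contributes +90.43 cm⁴
Total I = 288.11 cm⁴.

Iy ≈ 288 cm⁴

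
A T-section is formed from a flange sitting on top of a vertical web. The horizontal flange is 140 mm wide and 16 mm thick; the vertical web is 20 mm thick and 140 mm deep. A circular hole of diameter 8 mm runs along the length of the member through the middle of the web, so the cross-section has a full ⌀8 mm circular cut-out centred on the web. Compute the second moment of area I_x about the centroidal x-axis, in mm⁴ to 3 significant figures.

Break the section into simple shapes (no overlaps), measuring from the bottom-left corner of the bounding box.
Flange: 140 × 16, A = 2 240 mm², y = 148 mm, Ī = 47 787 mm⁴.
Web: 20 × 140, A = 2 800 mm², y = 70 mm, Ī = 4 573 333 mm⁴.
Hole (subtracted): ⌀8, A = 50.265 mm², y = 70 mm, Ī = 201.06 mm⁴.
Centroid: ȳ = ΣA·y / ΣA = 105.02 mm.
Transfer each piece to the centroidal x-axis using Ī + A·d² with d = y − 105.02:
  flange: d = 42.984 mm → contributes +4 186 486 mm⁴
  web: d = -35.016 mm → contributes +8 006 449 mm⁴
  hole: d = -35.016 mm → contributes −61 832 mm⁴
Total I = 12 131 102 mm⁴.

I_x ≈ 1.21 × 10⁷ mm⁴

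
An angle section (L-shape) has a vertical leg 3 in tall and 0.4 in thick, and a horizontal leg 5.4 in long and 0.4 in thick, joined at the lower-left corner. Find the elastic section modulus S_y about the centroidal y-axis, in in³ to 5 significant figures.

Break the section into simple shapes (no overlaps), measuring from the bottom-left corner of the bounding box.
Vertical leg: 0.4 × 3, A = 1.2 in², x = 0.2 in, Ī = 0.016 in⁴.
Horizontal leg (remainder): 5 × 0.4, A = 2 in², x = 2.9 in, Ī = 4.166667 in⁴.
Centroid: x̄ = ΣA·x / ΣA = 1.8875 in.
Transfer each piece to the centroidal y-axis using Ī + A·d² with d = x − 1.8875:
  vertical leg: d = -1.6875 in → contributes +3.433188 in⁴
  horizontal leg (remainder): d = 1.0125 in → contributes +6.216979 in⁴
Total I = 9.650167 in⁴.
Extreme fibre distance c = 3.5125 in; S = I/c = 2.747378 in³.

S_y ≈ 2.7474 in³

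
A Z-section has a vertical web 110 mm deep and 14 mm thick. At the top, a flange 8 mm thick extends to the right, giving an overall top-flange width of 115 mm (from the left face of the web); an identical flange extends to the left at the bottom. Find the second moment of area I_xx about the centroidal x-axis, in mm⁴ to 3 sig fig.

Treat the section as a set of non-overlapping primitives; coordinates are from the bounding-box lower-left.
Web: 14 × 110, A = 1 540 mm², y = 55 mm, Ī = 1 552 833 mm⁴.
Top flange (beyond web): 101 × 8, A = 808 mm², y = 106 mm, Ī = 4309.3 mm⁴.
Bottom flange (beyond web): 101 × 8, A = 808 mm², y = 4 mm, Ī = 4309.3 mm⁴.
Centroid: ȳ = ΣA·y / ΣA = 55 mm.
Transfer each piece to the centroidal x-axis using Ī + A·d² with d = y − 55:
  web: d = 0 mm → contributes +1 552 833 mm⁴
  top flange (beyond web): d = 51 mm → contributes +2 105 917 mm⁴
  bottom flange (beyond web): d = -51 mm → contributes +2 105 917 mm⁴
Total I = 5 764 668 mm⁴.

I_xx ≈ 5.76 × 10⁶ mm⁴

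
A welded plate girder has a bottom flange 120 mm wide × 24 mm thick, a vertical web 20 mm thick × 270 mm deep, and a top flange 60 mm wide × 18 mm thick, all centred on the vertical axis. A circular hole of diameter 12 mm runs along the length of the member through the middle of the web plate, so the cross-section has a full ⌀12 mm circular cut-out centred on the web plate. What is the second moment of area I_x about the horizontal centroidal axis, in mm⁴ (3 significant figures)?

I_x ≈ 1.10 × 10⁸ mm⁴

Treat the section as a set of non-overlapping primitives; coordinates are from the bounding-box lower-left.
Bottom plate: 120 × 24, A = 2 880 mm², y = 12 mm, Ī = 138 240 mm⁴.
Web plate: 20 × 270, A = 5 400 mm², y = 159 mm, Ī = 32 805 000 mm⁴.
Top plate: 60 × 18, A = 1 080 mm², y = 303 mm, Ī = 29 160 mm⁴.
Hole (subtracted): ⌀12, A = 113.1 mm², y = 159 mm, Ī = 1017.9 mm⁴.
Centroid: ȳ = ΣA·y / ΣA = 130.03 mm.
Transfer each piece to the horizontal centroidal axis using Ī + A·d² with d = y − 130.03:
  bottom plate: d = -118.03 mm → contributes +40 262 898 mm⁴
  web plate: d = 28.965 mm → contributes +37 335 562 mm⁴
  top plate: d = 172.97 mm → contributes +32 339 542 mm⁴
  hole: d = 28.965 mm → contributes −95 906 mm⁴
Total I = 109 842 096 mm⁴.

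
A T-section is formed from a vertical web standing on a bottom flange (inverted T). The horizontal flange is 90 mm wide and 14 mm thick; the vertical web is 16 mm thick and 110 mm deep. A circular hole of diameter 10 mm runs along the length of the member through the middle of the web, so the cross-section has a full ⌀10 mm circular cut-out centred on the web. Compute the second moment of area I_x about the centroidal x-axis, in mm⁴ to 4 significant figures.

Break the section into simple shapes (no overlaps), measuring from the bottom-left corner of the bounding box.
Flange: 90 × 14, A = 1 260 mm², y = 7 mm, Ī = 20 580 mm⁴.
Web: 16 × 110, A = 1 760 mm², y = 69 mm, Ī = 1 774 667 mm⁴.
Hole (subtracted): ⌀10, A = 78.5398 mm², y = 69 mm, Ī = 490.874 mm⁴.
Centroid: ȳ = ΣA·y / ΣA = 42.4418 mm.
Transfer each piece to the centroidal x-axis using Ī + A·d² with d = y − 42.4418:
  flange: d = -35.4418 mm → contributes +1 603 289 mm⁴
  web: d = 26.5582 mm → contributes +3 016 065 mm⁴
  hole: d = 26.5582 mm → contributes −55888.1 mm⁴
Total I = 4 563 466 mm⁴.

I_x ≈ 4.563 × 10⁶ mm⁴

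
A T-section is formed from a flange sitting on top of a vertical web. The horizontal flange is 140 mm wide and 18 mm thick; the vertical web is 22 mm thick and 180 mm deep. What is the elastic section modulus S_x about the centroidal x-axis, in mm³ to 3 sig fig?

S_x ≈ 2.01 × 10⁵ mm³

Decompose the section into non-overlapping parts with the origin at the bottom-left of its bounding rectangle.
Flange: 140 × 18, A = 2 520 mm², y = 189 mm, Ī = 68 040 mm⁴.
Web: 22 × 180, A = 3 960 mm², y = 90 mm, Ī = 10 692 000 mm⁴.
Centroid: ȳ = ΣA·y / ΣA = 128.5 mm.
Transfer each piece to the centroidal x-axis using Ī + A·d² with d = y − 128.5:
  flange: d = 60.5 mm → contributes +9 291 870 mm⁴
  web: d = -38.5 mm → contributes +16 561 710 mm⁴
Total I = 25 853 580 mm⁴.
Extreme fibre distance c = 128.5 mm; S = I/c = 201 195 mm³.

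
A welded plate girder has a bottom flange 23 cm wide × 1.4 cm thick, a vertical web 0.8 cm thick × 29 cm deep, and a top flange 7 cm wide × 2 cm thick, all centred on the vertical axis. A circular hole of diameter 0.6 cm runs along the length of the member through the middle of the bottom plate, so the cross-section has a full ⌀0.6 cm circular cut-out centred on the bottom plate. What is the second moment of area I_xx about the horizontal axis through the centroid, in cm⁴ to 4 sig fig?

I_xx ≈ 1.133 × 10⁴ cm⁴

Treat the section as a set of non-overlapping primitives; coordinates are from the bounding-box lower-left.
Bottom plate: 23 × 1.4, A = 32.2 cm², y = 0.7 cm, Ī = 5.25933 cm⁴.
Web plate: 0.8 × 29, A = 23.2 cm², y = 15.9 cm, Ī = 1625.93 cm⁴.
Top plate: 7 × 2, A = 14 cm², y = 31.4 cm, Ī = 4.66667 cm⁴.
Hole (subtracted): ⌀0.6, A = 0.282743 cm², y = 0.7 cm, Ī = 0.00636173 cm⁴.
Centroid: ȳ = ΣA·y / ΣA = 12.0205 cm.
Transfer each piece to the horizontal axis through the centroid using Ī + A·d² with d = y − 12.0205:
  bottom plate: d = -11.3205 cm → contributes +4131.79 cm⁴
  web plate: d = 3.87953 cm → contributes +1975.11 cm⁴
  top plate: d = 19.3795 cm → contributes +5262.59 cm⁴
  hole: d = -11.3205 cm → contributes −36.2408 cm⁴
Total I = 11333.3 cm⁴.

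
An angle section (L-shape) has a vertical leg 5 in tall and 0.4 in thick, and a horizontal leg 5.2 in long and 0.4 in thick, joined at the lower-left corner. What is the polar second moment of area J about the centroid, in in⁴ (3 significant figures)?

Treat the section as a set of non-overlapping primitives; coordinates are from the bounding-box lower-left.
Vertical leg: 0.4 × 5, A = 2 in², y = 2.5 in, Ī = 4.1667 in⁴.
Horizontal leg (remainder): 4.8 × 0.4, A = 1.92 in², y = 0.2 in, Ī = 0.0256 in⁴.
Centroid: ȳ = ΣA·y / ΣA = 1.3735 in.
Transfer each piece to the centroidal x-axis using Ī + A·d² with d = y − 1.3735:
  vertical leg: d = 1.1265 in → contributes +6.7048 in⁴
  horizontal leg (remainder): d = -1.1735 in → contributes +2.6695 in⁴
Total I = 9.3743 in⁴.
For the y-axis: x̄ = 1.4735 in.
Repeating about the centroidal y-axis gives I_y = 10.335 in⁴.
Polar second moment: J = I_x + I_y = 19.709 in⁴.

J ≈ 19.7 in⁴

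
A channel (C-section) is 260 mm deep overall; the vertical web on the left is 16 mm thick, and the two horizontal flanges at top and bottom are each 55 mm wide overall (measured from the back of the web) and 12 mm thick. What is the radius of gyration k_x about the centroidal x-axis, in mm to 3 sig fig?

k_x ≈ 86.2 mm

Decompose the section into non-overlapping parts with the origin at the bottom-left of its bounding rectangle.
Web: 16 × 260, A = 4 160 mm², y = 130 mm, Ī = 23 434 667 mm⁴.
Top flange (beyond web): 39 × 12, A = 468 mm², y = 254 mm, Ī = 5 616 mm⁴.
Bottom flange (beyond web): 39 × 12, A = 468 mm², y = 6 mm, Ī = 5 616 mm⁴.
By symmetry the centroid is at mid-height, ȳ = 130 mm.
Transfer each piece to the centroidal x-axis using Ī + A·d² with d = y − 130:
  web: d = 0 mm → contributes +23 434 667 mm⁴
  top flange (beyond web): d = 124 mm → contributes +7 201 584 mm⁴
  bottom flange (beyond web): d = -124 mm → contributes +7 201 584 mm⁴
Total I = 37 837 835 mm⁴.
Radius of gyration: k = √(I/A) = √(37 837 835 / 5 096) = 86.168 mm.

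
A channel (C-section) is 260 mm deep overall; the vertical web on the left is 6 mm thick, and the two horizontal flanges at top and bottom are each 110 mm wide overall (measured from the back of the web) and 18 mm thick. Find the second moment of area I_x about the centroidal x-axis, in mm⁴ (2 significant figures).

I_x ≈ 6.4 × 10⁷ mm⁴

Break the section into simple shapes (no overlaps), measuring from the bottom-left corner of the bounding box.
Web: 6 × 260, A = 1 560 mm², y = 130 mm, Ī = 8 788 000 mm⁴.
Top flange (beyond web): 104 × 18, A = 1 872 mm², y = 251 mm, Ī = 50 544 mm⁴.
Bottom flange (beyond web): 104 × 18, A = 1 872 mm², y = 9 mm, Ī = 50 544 mm⁴.
By symmetry the centroid is at mid-height, ȳ = 130 mm.
Transfer each piece to the centroidal x-axis using Ī + A·d² with d = y − 130:
  web: d = 0 mm → contributes +8 788 000 mm⁴
  top flange (beyond web): d = 121 mm → contributes +27 458 496 mm⁴
  bottom flange (beyond web): d = -121 mm → contributes +27 458 496 mm⁴
Total I = 63 704 992 mm⁴.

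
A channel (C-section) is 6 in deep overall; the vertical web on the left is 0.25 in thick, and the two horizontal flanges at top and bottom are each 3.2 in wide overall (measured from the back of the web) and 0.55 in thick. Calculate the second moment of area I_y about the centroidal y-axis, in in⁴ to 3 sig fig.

Treat the section as a set of non-overlapping primitives; coordinates are from the bounding-box lower-left.
Web: 0.25 × 6, A = 1.5 in², x = 0.125 in, Ī = 0.0078125 in⁴.
Top flange (beyond web): 2.95 × 0.55, A = 1.6225 in², x = 1.725 in, Ī = 1.1767 in⁴.
Bottom flange (beyond web): 2.95 × 0.55, A = 1.6225 in², x = 1.725 in, Ī = 1.1767 in⁴.
Centroid: x̄ = ΣA·x / ΣA = 1.2192 in.
Transfer each piece to the centroidal y-axis using Ī + A·d² with d = x − 1.2192:
  web: d = -1.0942 in → contributes +1.8037 in⁴
  top flange (beyond web): d = 0.5058 in → contributes +1.5917 in⁴
  bottom flange (beyond web): d = 0.5058 in → contributes +1.5917 in⁴
Total I = 4.9872 in⁴.

I_y ≈ 4.99 in⁴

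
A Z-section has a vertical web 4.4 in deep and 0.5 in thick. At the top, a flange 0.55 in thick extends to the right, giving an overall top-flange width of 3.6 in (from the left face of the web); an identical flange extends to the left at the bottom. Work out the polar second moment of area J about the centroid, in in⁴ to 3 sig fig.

Treat the section as a set of non-overlapping primitives; coordinates are from the bounding-box lower-left.
Web: 0.5 × 4.4, A = 2.2 in², y = 2.2 in, Ī = 3.5493 in⁴.
Top flange (beyond web): 3.1 × 0.55, A = 1.705 in², y = 4.125 in, Ī = 0.04298 in⁴.
Bottom flange (beyond web): 3.1 × 0.55, A = 1.705 in², y = 0.275 in, Ī = 0.04298 in⁴.
Centroid: ȳ = ΣA·y / ΣA = 2.2 in.
Transfer each piece to the centroidal x-axis using Ī + A·d² with d = y − 2.2:
  web: d = 0 in → contributes +3.5493 in⁴
  top flange (beyond web): d = 1.925 in → contributes +6.3611 in⁴
  bottom flange (beyond web): d = -1.925 in → contributes +6.3611 in⁴
Total I = 16.271 in⁴.
For the y-axis: x̄ = 3.35 in.
Repeating about the centroidal y-axis gives I_y = 13.825 in⁴.
Polar second moment: J = I_x + I_y = 30.097 in⁴.

J ≈ 30.1 in⁴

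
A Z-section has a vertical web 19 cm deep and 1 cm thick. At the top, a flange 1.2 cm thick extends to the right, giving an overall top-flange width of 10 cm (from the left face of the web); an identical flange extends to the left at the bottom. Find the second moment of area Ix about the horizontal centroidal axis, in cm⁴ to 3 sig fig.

Split into non-overlapping primitives; take the origin at the lower-left of the bounding box.
Web: 1 × 19, A = 19 cm², y = 9.5 cm, Ī = 571.58 cm⁴.
Top flange (beyond web): 9 × 1.2, A = 10.8 cm², y = 18.4 cm, Ī = 1.296 cm⁴.
Bottom flange (beyond web): 9 × 1.2, A = 10.8 cm², y = 0.6 cm, Ī = 1.296 cm⁴.
Centroid: ȳ = ΣA·y / ΣA = 9.5 cm.
Transfer each piece to the horizontal centroidal axis using Ī + A·d² with d = y − 9.5:
  web: d = 0 cm → contributes +571.58 cm⁴
  top flange (beyond web): d = 8.9 cm → contributes +856.76 cm⁴
  bottom flange (beyond web): d = -8.9 cm → contributes +856.76 cm⁴
Total I = 2285.1 cm⁴.

Ix ≈ 2290 cm⁴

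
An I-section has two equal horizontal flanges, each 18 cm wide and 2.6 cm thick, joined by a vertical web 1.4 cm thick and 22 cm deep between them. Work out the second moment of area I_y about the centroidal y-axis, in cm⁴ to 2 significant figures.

Decompose the section into non-overlapping parts with the origin at the bottom-left of its bounding rectangle.
Bottom flange: 18 × 2.6, A = 46.8 cm², x = 9 cm, Ī = 1 264 cm⁴.
Web: 1.4 × 22, A = 30.8 cm², x = 9 cm, Ī = 5.031 cm⁴.
Top flange: 18 × 2.6, A = 46.8 cm², x = 9 cm, Ī = 1 264 cm⁴.
By symmetry the centroid is at mid-width, x̄ = 9 cm.
All pieces are centred on the centroidal y-axis, so I = ΣĪ = 2 532 cm⁴.

I_y ≈ 2500 cm⁴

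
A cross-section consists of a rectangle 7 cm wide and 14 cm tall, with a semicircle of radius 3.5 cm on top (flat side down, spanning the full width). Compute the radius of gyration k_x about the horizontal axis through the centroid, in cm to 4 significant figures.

Decompose the section into non-overlapping parts with the origin at the bottom-left of its bounding rectangle.
Rectangular body: 7 × 14, A = 98 cm², y = 7 cm, Ī = 1600.67 cm⁴.
Semicircular cap: semicircle r = 3.5, A = 19.2423 cm², y = 15.4854 cm, Ī = 16.4704 cm⁴.
Centroid: ȳ = ΣA·y / ΣA = 8.39266 cm.
Transfer each piece to the horizontal axis through the centroid using Ī + A·d² with d = y − 8.39266:
  rectangular body: d = -1.39266 cm → contributes +1790.74 cm⁴
  semicircular cap: d = 7.09278 cm → contributes +984.501 cm⁴
Total I = 2775.24 cm⁴.
Radius of gyration: k = √(I/A) = √(2775.24 / 117.242) = 4.86528 cm.

k_x ≈ 4.865 cm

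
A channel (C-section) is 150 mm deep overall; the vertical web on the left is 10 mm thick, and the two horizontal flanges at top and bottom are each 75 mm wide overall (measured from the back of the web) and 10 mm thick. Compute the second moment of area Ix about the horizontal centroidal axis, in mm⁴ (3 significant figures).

Break the section into simple shapes (no overlaps), measuring from the bottom-left corner of the bounding box.
Web: 10 × 150, A = 1 500 mm², y = 75 mm, Ī = 2 812 500 mm⁴.
Top flange (beyond web): 65 × 10, A = 650 mm², y = 145 mm, Ī = 5416.7 mm⁴.
Bottom flange (beyond web): 65 × 10, A = 650 mm², y = 5 mm, Ī = 5416.7 mm⁴.
By symmetry the centroid is at mid-height, ȳ = 75 mm.
Transfer each piece to the horizontal centroidal axis using Ī + A·d² with d = y − 75:
  web: d = 0 mm → contributes +2 812 500 mm⁴
  top flange (beyond web): d = 70 mm → contributes +3 190 417 mm⁴
  bottom flange (beyond web): d = -70 mm → contributes +3 190 417 mm⁴
Total I = 9 193 333 mm⁴.

Ix ≈ 9.19 × 10⁶ mm⁴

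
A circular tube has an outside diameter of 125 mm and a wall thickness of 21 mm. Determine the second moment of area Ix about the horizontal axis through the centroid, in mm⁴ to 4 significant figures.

Ix ≈ 9.655 × 10⁶ mm⁴

Break the section into simple shapes (no overlaps), measuring from the bottom-left corner of the bounding box.
Outer circle: ⌀125, A = 12271.8 mm², y = 62.5 mm, Ī = 11 984 225 mm⁴.
Bore (subtracted): ⌀83, A = 5410.61 mm², y = 62.5 mm, Ī = 2 329 605 mm⁴.
By symmetry the centroid is at mid-height, ȳ = 62.5 mm.
All pieces are centred on the horizontal axis through the centroid, so I = ΣĪ (holes subtracted) = 9 654 620 mm⁴.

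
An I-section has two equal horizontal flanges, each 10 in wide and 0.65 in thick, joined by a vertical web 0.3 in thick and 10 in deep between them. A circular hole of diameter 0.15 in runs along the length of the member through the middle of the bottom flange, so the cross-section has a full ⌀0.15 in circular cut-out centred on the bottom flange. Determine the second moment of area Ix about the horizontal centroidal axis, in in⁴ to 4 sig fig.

Ix ≈ 393.6 in⁴

Split into non-overlapping primitives; take the origin at the lower-left of the bounding box.
Bottom flange: 10 × 0.65, A = 6.5 in², y = 0.325 in, Ī = 0.228854 in⁴.
Web: 0.3 × 10, A = 3 in², y = 5.65 in, Ī = 25 in⁴.
Top flange: 10 × 0.65, A = 6.5 in², y = 10.975 in, Ī = 0.228854 in⁴.
Hole (subtracted): ⌀0.15, A = 0.0176715 in², y = 0.325 in, Ī = 0.0000248505 in⁴.
Centroid: ȳ = ΣA·y / ΣA = 5.65589 in.
Transfer each piece to the horizontal centroidal axis using Ī + A·d² with d = y − 5.65589:
  bottom flange: d = -5.33089 in → contributes +184.948 in⁴
  web: d = -0.00588779 in → contributes +25.0001 in⁴
  top flange: d = 5.31911 in → contributes +184.133 in⁴
  hole: d = -5.33089 in → contributes −0.502219 in⁴
Total I = 393.579 in⁴.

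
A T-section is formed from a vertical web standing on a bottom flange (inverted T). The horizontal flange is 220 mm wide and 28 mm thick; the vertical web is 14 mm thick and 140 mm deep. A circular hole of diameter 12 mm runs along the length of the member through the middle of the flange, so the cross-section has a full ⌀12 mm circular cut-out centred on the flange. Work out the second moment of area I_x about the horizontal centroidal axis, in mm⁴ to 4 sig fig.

I_x ≈ 1.405 × 10⁷ mm⁴

Decompose the section into non-overlapping parts with the origin at the bottom-left of its bounding rectangle.
Flange: 220 × 28, A = 6 160 mm², y = 14 mm, Ī = 402 453 mm⁴.
Web: 14 × 140, A = 1 960 mm², y = 98 mm, Ī = 3 201 333 mm⁴.
Hole (subtracted): ⌀12, A = 113.097 mm², y = 14 mm, Ī = 1017.88 mm⁴.
Centroid: ȳ = ΣA·y / ΣA = 34.5623 mm.
Transfer each piece to the horizontal centroidal axis using Ī + A·d² with d = y − 34.5623:
  flange: d = -20.5623 mm → contributes +3 006 941 mm⁴
  web: d = 63.4377 mm → contributes +11 089 054 mm⁴
  hole: d = -20.5623 mm → contributes −48836.2 mm⁴
Total I = 14 047 159 mm⁴.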